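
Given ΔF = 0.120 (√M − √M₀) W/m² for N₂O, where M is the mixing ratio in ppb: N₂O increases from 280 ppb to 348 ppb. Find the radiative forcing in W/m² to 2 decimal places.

ΔF = 0.23 W/m²

N₂O: 0.120 × (√348 − √280) = 0.120 × (18.6548 − 16.7332) = 0.120 × 1.9216 = 0.2306 W/m².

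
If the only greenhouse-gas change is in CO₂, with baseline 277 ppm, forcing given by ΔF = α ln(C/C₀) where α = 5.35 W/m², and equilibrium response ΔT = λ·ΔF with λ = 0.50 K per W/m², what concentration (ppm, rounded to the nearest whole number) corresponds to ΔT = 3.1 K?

Required forcing: ΔF = ΔT/λ = 3.1/0.50 = 6.2000 W/m².
Then ln(C/277) = ΔF/5.35 = 6.2000/5.35 = 1.15888.
So C = 277 × e^1.15888 = 277 × 3.18636 = 882.62 ppm.

C ≈ 883 ppm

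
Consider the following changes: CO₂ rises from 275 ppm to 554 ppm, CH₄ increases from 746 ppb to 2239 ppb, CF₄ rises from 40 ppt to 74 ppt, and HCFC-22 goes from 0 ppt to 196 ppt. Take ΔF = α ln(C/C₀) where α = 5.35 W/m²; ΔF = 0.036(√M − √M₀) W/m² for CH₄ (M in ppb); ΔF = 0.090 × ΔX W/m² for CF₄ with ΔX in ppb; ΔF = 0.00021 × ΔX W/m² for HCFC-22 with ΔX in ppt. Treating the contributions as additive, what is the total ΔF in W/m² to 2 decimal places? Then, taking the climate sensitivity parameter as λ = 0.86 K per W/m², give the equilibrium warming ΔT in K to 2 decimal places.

CO₂: 5.35 × ln(554/275) = 5.35 × ln(2.01455) = 5.35 × 0.70040 = 3.7471 W/m².
CH₄: 0.036 × (√2239 − √746) = 0.036 × (47.3181 − 27.3130) = 0.036 × 20.0051 = 0.7202 W/m².
CF₄: Δ = 74 − 40 = 34 ppt = 0.034 ppb; ΔF = 0.090 × 0.034 = 0.0031 W/m².
HCFC-22: ΔF = 0.00021 × (196 − 0) = 0.00021 × 196 = 0.0412 W/m².
Total ΔF = 3.7471 + 0.7202 + 0.0031 + 0.0412 = 4.5116 W/m².
ΔT = λ ΔF = 0.86 × 4.51 = 3.8786 K.

ΔF = 4.51 W/m²; ΔT = 3.88 K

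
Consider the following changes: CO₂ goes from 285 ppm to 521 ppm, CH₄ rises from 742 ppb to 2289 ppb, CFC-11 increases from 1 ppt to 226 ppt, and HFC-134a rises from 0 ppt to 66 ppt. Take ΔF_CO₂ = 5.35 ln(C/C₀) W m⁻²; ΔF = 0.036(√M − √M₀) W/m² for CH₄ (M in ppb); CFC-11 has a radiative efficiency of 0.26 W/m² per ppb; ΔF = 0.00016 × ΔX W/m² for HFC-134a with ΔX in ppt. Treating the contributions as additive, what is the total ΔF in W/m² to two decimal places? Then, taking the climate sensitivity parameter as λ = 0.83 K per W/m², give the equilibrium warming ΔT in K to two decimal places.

ΔF = 4.04 W/m²; ΔT = 3.35 K

CO₂: 5.35 × ln(521/285) = 5.35 × ln(1.82807) = 5.35 × 0.60326 = 3.2274 W/m².
CH₄: 0.036 × (√2289 − √742) = 0.036 × (47.8435 − 27.2397) = 0.036 × 20.6038 = 0.7417 W/m².
CFC-11: Δ = 226 − 1 = 225 ppt = 0.225 ppb; ΔF = 0.26 × 0.225 = 0.0585 W/m².
HFC-134a: ΔF = 0.00016 × (66 − 0) = 0.00016 × 66 = 0.0106 W/m².
Total ΔF = 3.2274 + 0.7417 + 0.0585 + 0.0106 = 4.0382 W/m².
ΔT = λ ΔF = 0.83 × 4.04 = 3.3532 K.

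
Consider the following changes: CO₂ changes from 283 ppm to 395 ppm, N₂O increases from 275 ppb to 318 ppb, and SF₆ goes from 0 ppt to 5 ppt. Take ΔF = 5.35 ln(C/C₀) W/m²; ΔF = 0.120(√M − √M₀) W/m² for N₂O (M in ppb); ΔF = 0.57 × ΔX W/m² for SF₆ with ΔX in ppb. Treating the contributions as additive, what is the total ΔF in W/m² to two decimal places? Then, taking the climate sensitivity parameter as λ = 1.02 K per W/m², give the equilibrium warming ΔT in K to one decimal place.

CO₂: 5.35 × ln(395/283) = 5.35 × ln(1.39576) = 5.35 × 0.33344 = 1.7839 W/m².
N₂O: 0.120 × (√318 − √275) = 0.120 × (17.8326 − 16.5831) = 0.120 × 1.2495 = 0.1499 W/m².
SF₆: Δ = 5 − 0 = 5 ppt = 0.005 ppb; ΔF = 0.57 × 0.005 = 0.0029 W/m².
Total ΔF = 1.7839 + 0.1499 + 0.0029 = 1.9367 W/m².
ΔT = λ ΔF = 1.02 × 1.94 = 1.9788 K.

ΔF = 1.94 W/m²; ΔT = 2.0 K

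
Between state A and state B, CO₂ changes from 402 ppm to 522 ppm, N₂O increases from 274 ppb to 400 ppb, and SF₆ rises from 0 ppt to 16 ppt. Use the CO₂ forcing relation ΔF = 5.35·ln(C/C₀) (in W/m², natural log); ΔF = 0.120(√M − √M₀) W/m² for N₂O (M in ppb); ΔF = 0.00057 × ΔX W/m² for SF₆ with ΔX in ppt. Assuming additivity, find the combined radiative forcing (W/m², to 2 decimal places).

ΔF = 1.82 W/m²

CO₂: 5.35 × ln(522/402) = 5.35 × ln(1.29851) = 5.35 × 0.26122 = 1.3975 W/m².
N₂O: 0.120 × (√400 − √274) = 0.120 × (20.0000 − 16.5529) = 0.120 × 3.4471 = 0.4137 W/m².
SF₆: ΔF = 0.00057 × (16 − 0) = 0.00057 × 16 = 0.0091 W/m².
Total ΔF = 1.3975 + 0.4137 + 0.0091 = 1.8203 W/m².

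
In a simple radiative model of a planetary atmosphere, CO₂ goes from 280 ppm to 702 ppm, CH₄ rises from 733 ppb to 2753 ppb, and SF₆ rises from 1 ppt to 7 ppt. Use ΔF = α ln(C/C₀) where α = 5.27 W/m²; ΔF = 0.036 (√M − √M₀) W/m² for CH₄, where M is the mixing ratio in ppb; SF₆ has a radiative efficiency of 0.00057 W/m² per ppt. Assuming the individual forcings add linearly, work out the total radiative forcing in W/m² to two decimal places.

ΔF = 5.76 W/m²

CO₂: 5.27 × ln(702/280) = 5.27 × ln(2.50714) = 5.27 × 0.91914 = 4.8439 W/m².
CH₄: 0.036 × (√2753 − √733) = 0.036 × (52.4690 − 27.0740) = 0.036 × 25.3950 = 0.9142 W/m².
SF₆: ΔF = 0.00057 × (7 − 1) = 0.00057 × 6 = 0.0034 W/m².
Total ΔF = 4.8439 + 0.9142 + 0.0034 = 5.7615 W/m².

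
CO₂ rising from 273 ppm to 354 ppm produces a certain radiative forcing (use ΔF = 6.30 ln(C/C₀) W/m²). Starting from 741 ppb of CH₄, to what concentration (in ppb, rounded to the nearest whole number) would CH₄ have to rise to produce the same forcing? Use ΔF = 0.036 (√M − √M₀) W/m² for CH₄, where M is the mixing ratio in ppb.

CO₂ forcing: 6.30 × ln(354/273) = 6.30 × 0.259825 = 1.63690 W/m².
Set 0.036(√M − √741) = 1.63690: √M = 1.63690/0.036 + √741 = 45.4694 + 27.2213 = 72.6907.
M = (72.6907)² = 5283.94 ppb.

M ≈ 5284 ppb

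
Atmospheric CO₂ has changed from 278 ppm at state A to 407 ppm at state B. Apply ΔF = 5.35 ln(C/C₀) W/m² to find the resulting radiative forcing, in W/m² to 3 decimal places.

ΔF = 2.039 W/m²

CO₂: 5.35 × ln(407/278) = 5.35 × ln(1.46403) = 5.35 × 0.38119 = 2.0394 W/m².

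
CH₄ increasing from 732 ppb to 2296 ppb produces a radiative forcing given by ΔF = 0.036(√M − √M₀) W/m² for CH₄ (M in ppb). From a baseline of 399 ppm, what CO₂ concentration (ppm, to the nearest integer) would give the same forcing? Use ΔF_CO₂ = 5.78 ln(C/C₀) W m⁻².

C ≈ 454 ppm

CH₄ forcing: 0.036 × (√2296 − √732) = 0.036 × (47.9166 − 27.0555) = 0.036 × 20.8611 = 0.75100 W/m².
Set 5.78 ln(C/399) = 0.75100: ln(C/399) = 0.75100/5.78 = 0.12993, so C = 399 × e^0.12993 = 399 × 1.13875 = 454.36 ppm.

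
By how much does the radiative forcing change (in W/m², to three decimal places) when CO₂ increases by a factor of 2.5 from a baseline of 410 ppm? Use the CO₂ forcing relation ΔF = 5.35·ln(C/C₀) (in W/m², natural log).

ΔF = 5.35 × ln(2.5) = 5.35 × 0.91629 = 4.9022 W/m².

ΔF = 4.902 W/m²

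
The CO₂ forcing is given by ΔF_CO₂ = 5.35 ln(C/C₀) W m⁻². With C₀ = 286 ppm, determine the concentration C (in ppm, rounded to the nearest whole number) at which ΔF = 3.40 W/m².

Set 5.35 ln(C/286) = 3.40, so ln(C/286) = 3.40/5.35 = 0.63551.
Then C/286 = e^0.63551 = 1.88798, giving C = 286 × 1.88798 = 539.96 ppm.

C ≈ 540 ppm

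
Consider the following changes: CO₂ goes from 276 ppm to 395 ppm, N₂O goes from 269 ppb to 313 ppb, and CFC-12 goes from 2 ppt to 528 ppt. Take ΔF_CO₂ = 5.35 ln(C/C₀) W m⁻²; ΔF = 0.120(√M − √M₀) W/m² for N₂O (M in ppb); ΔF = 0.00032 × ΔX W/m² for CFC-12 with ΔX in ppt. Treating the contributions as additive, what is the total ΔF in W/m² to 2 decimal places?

ΔF = 2.24 W/m²

CO₂: 5.35 × ln(395/276) = 5.35 × ln(1.43116) = 5.35 × 0.35849 = 1.9179 W/m².
N₂O: 0.120 × (√313 − √269) = 0.120 × (17.6918 − 16.4012) = 0.120 × 1.2906 = 0.1549 W/m².
CFC-12: ΔF = 0.00032 × (528 − 2) = 0.00032 × 526 = 0.1683 W/m².
Total ΔF = 1.9179 + 0.1549 + 0.1683 = 2.2411 W/m².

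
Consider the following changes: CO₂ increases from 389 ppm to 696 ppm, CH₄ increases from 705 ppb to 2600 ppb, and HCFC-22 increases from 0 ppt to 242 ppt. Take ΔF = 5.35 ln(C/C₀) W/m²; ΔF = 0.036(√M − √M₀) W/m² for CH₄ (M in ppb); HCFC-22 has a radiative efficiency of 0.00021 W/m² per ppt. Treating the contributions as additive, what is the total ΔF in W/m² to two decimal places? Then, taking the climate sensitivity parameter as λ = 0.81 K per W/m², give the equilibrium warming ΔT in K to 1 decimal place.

CO₂: 5.35 × ln(696/389) = 5.35 × ln(1.78920) = 5.35 × 0.58177 = 3.1125 W/m².
CH₄: 0.036 × (√2600 − √705) = 0.036 × (50.9902 − 26.5518) = 0.036 × 24.4384 = 0.8798 W/m².
HCFC-22: ΔF = 0.00021 × (242 − 0) = 0.00021 × 242 = 0.0508 W/m².
Total ΔF = 3.1125 + 0.8798 + 0.0508 = 4.0431 W/m².
ΔT = λ ΔF = 0.81 × 4.04 = 3.2724 K.

ΔF = 4.04 W/m²; ΔT = 3.3 K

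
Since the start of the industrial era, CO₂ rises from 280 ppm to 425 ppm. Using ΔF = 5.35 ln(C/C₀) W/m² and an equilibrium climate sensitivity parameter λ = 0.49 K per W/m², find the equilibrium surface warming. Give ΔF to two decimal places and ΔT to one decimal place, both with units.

ΔF = 2.23 W/m²; ΔT = 1.1 K

CO₂: 5.35 × ln(425/280) = 5.35 × ln(1.51786) = 5.35 × 0.41730 = 2.2326 W/m².
ΔT = λ ΔF = 0.49 × 2.23 = 1.0927 K.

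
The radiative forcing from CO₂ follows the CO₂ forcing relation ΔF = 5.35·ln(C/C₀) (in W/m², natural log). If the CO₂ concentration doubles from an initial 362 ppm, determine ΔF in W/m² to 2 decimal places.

ΔF = 3.71 W/m²

ΔF = 5.35 × ln(2) = 5.35 × 0.69315 = 3.7084 W/m².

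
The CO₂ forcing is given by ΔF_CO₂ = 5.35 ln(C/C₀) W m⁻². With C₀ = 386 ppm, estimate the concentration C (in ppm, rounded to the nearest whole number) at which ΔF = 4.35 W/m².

Set 5.35 ln(C/386) = 4.35, so ln(C/386) = 4.35/5.35 = 0.81308.
Then C/386 = e^0.81308 = 2.25484, giving C = 386 × 2.25484 = 870.37 ppm.

C ≈ 870 ppm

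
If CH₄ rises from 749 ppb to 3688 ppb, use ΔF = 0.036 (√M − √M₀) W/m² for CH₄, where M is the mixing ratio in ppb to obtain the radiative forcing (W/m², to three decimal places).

ΔF = 1.201 W/m²

CH₄: 0.036 × (√3688 − √749) = 0.036 × (60.7289 − 27.3679) = 0.036 × 33.3610 = 1.2010 W/m².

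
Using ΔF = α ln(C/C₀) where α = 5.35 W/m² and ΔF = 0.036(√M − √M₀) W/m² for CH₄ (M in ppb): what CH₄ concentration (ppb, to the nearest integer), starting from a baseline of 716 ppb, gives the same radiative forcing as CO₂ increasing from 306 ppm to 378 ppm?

M ≈ 3383 ppb

CO₂ forcing: 5.35 × ln(378/306) = 5.35 × 0.211309 = 1.13050 W/m².
Set 0.036(√M − √716) = 1.13050: √M = 1.13050/0.036 + √716 = 31.4028 + 26.7582 = 58.1610.
M = (58.1610)² = 3382.70 ppb.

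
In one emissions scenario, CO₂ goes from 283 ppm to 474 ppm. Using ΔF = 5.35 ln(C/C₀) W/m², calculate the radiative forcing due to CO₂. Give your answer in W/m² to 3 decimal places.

CO₂: 5.35 × ln(474/283) = 5.35 × ln(1.67491) = 5.35 × 0.51576 = 2.7593 W/m².

ΔF = 2.759 W/m²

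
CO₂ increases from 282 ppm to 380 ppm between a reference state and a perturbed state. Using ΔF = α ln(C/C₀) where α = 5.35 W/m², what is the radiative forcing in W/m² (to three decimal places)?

CO₂: 5.35 × ln(380/282) = 5.35 × ln(1.34752) = 5.35 × 0.29827 = 1.5957 W/m².

ΔF = 1.596 W/m²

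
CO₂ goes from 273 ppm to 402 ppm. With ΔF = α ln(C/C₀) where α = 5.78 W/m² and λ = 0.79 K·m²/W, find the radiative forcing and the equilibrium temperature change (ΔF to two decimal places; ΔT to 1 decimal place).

CO₂: 5.78 × ln(402/273) = 5.78 × ln(1.47253) = 5.78 × 0.38698 = 2.2367 W/m².
ΔT = λ ΔF = 0.79 × 2.24 = 1.7696 K.

ΔF = 2.24 W/m²; ΔT = 1.8 K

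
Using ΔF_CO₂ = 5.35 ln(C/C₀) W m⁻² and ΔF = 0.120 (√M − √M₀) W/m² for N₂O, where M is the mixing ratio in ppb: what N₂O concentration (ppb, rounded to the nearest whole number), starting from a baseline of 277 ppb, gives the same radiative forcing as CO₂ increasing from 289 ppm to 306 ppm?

M ≈ 368 ppb

CO₂ forcing: 5.35 × ln(306/289) = 5.35 × 0.057158 = 0.30580 W/m².
Set 0.120(√M − √277) = 0.30580: √M = 0.30580/0.120 + √277 = 2.5483 + 16.6433 = 19.1916.
M = (19.1916)² = 368.32 ppb.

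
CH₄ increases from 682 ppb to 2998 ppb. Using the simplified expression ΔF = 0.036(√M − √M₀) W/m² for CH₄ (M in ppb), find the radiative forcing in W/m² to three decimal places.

CH₄: 0.036 × (√2998 − √682) = 0.036 × (54.7540 − 26.1151) = 0.036 × 28.6389 = 1.0310 W/m².

ΔF = 1.031 W/m²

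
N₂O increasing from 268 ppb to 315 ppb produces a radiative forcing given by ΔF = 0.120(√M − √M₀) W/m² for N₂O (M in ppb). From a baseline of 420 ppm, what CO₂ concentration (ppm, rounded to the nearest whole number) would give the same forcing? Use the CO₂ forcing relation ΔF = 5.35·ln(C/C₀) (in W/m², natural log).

C ≈ 433 ppm

N₂O forcing: 0.120 × (√315 − √268) = 0.120 × (17.7482 − 16.3707) = 0.120 × 1.3775 = 0.16530 W/m².
Set 5.35 ln(C/420) = 0.16530: ln(C/420) = 0.16530/5.35 = 0.03090, so C = 420 × e^0.03090 = 420 × 1.03138 = 433.18 ppm.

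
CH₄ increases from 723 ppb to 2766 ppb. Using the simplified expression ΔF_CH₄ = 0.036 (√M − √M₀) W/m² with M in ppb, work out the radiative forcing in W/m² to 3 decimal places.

CH₄: 0.036 × (√2766 − √723) = 0.036 × (52.5928 − 26.8887) = 0.036 × 25.7041 = 0.9253 W/m².

ΔF = 0.925 W/m²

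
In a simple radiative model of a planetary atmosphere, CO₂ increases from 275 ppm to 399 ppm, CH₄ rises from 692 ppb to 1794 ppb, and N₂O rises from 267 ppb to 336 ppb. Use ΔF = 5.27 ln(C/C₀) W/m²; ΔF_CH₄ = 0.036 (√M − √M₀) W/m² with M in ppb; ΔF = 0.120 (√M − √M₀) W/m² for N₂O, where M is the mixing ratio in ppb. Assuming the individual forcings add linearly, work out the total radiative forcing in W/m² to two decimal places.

CO₂: 5.27 × ln(399/275) = 5.27 × ln(1.45091) = 5.27 × 0.37219 = 1.9614 W/m².
CH₄: 0.036 × (√1794 − √692) = 0.036 × (42.3556 − 26.3059) = 0.036 × 16.0497 = 0.5778 W/m².
N₂O: 0.120 × (√336 − √267) = 0.120 × (18.3303 − 16.3401) = 0.120 × 1.9902 = 0.2388 W/m².
Total ΔF = 1.9614 + 0.5778 + 0.2388 = 2.7780 W/m².

ΔF = 2.78 W/m²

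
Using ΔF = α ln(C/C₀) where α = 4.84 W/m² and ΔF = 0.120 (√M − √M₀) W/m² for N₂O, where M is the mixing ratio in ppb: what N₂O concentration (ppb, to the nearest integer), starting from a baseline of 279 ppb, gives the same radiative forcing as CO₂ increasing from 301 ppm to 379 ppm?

M ≈ 676 ppb

CO₂ forcing: 4.84 × ln(379/301) = 4.84 × 0.230426 = 1.11526 W/m².
Set 0.120(√M − √279) = 1.11526: √M = 1.11526/0.120 + √279 = 9.2938 + 16.7033 = 25.9971.
M = (25.9971)² = 675.85 ppb.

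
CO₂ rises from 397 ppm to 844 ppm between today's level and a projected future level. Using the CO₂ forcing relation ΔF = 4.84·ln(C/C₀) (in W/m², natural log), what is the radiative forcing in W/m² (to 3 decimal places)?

CO₂ absorption bands are partially saturated, so forcing scales with the logarithm of the concentration ratio.
CO₂: 4.84 × ln(844/397) = 4.84 × ln(2.12594) = 4.84 × 0.75421 = 3.6504 W/m².

ΔF = 3.650 W/m²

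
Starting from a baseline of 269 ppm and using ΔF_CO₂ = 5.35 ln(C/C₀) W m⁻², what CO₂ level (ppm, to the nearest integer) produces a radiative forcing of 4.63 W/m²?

C ≈ 639 ppm

Set 5.35 ln(C/269) = 4.63, so ln(C/269) = 4.63/5.35 = 0.86542.
Then C/269 = e^0.86542 = 2.37600, giving C = 269 × 2.37600 = 639.14 ppm.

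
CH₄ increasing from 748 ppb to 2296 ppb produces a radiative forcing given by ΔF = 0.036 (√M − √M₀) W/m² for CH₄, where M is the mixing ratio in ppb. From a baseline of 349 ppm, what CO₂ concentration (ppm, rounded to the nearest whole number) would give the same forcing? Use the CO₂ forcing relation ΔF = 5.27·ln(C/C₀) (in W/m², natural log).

CH₄ forcing: 0.036 × (√2296 − √748) = 0.036 × (47.9166 − 27.3496) = 0.036 × 20.5670 = 0.74041 W/m².
Set 5.27 ln(C/349) = 0.74041: ln(C/349) = 0.74041/5.27 = 0.14050, so C = 349 × e^0.14050 = 349 × 1.15085 = 401.65 ppm.

C ≈ 402 ppm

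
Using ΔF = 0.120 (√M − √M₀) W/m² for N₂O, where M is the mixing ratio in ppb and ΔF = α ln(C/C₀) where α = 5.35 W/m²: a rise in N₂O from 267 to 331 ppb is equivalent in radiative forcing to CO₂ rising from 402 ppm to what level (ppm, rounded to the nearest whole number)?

C ≈ 419 ppm

N₂O forcing: 0.120 × (√331 − √267) = 0.120 × (18.1934 − 16.3401) = 0.120 × 1.8533 = 0.22240 W/m².
Set 5.35 ln(C/402) = 0.22240: ln(C/402) = 0.22240/5.35 = 0.04157, so C = 402 × e^0.04157 = 402 × 1.04245 = 419.06 ppm.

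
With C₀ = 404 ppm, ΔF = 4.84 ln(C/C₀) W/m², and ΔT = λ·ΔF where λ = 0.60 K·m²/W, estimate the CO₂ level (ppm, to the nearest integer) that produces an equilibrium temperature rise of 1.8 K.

C ≈ 751 ppm

Required forcing: ΔF = ΔT/λ = 1.8/0.60 = 3.0000 W/m².
Then ln(C/404) = ΔF/4.84 = 3.0000/4.84 = 0.61983.
So C = 404 × e^0.61983 = 404 × 1.85861 = 750.88 ppm.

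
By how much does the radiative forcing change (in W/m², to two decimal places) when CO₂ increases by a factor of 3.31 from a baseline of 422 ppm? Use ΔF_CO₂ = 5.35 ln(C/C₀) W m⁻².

ΔF = 6.40 W/m²

ΔF = 5.35 × ln(3.31) = 5.35 × 1.19695 = 6.4037 W/m².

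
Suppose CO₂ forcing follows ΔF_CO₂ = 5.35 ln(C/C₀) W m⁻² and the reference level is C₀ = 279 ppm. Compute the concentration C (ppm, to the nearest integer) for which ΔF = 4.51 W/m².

Set 5.35 ln(C/279) = 4.51, so ln(C/279) = 4.51/5.35 = 0.84299.
Then C/279 = e^0.84299 = 2.32330, giving C = 279 × 2.32330 = 648.20 ppm.

C ≈ 648 ppm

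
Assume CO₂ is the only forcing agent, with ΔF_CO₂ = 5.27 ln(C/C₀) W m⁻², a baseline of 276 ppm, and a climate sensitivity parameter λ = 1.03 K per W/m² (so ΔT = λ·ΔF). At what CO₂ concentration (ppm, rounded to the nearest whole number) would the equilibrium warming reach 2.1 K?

C ≈ 406 ppm

Required forcing: ΔF = ΔT/λ = 2.1/1.03 = 2.0388 W/m².
Then ln(C/276) = ΔF/5.27 = 2.0388/5.27 = 0.38687.
So C = 276 × e^0.38687 = 276 × 1.47237 = 406.37 ppm.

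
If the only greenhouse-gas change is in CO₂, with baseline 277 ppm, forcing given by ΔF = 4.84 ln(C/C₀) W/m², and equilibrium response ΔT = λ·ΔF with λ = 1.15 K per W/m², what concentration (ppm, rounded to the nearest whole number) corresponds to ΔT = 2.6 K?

Required forcing: ΔF = ΔT/λ = 2.6/1.15 = 2.2609 W/m².
Then ln(C/277) = ΔF/4.84 = 2.2609/4.84 = 0.46713.
So C = 277 × e^0.46713 = 277 × 1.59541 = 441.93 ppm.

C ≈ 442 ppm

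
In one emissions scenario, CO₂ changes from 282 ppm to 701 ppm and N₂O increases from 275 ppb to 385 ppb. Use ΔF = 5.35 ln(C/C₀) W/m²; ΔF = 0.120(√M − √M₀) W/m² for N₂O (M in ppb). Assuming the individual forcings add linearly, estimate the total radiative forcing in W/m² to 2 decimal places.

ΔF = 5.24 W/m²

CO₂: 5.35 × ln(701/282) = 5.35 × ln(2.48582) = 5.35 × 0.91060 = 4.8717 W/m².
N₂O: 0.120 × (√385 − √275) = 0.120 × (19.6214 − 16.5831) = 0.120 × 3.0383 = 0.3646 W/m².
Total ΔF = 4.8717 + 0.3646 = 5.2363 W/m².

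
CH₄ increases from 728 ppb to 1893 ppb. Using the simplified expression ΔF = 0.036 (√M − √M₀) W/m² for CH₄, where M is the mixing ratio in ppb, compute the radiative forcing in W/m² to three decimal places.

CH₄: 0.036 × (√1893 − √728) = 0.036 × (43.5086 − 26.9815) = 0.036 × 16.5271 = 0.5950 W/m².

ΔF = 0.595 W/m²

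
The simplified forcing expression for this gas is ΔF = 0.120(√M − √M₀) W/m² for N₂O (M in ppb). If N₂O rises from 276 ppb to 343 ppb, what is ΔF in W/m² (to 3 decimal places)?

N₂O: 0.120 × (√343 − √276) = 0.120 × (18.5203 − 16.6132) = 0.120 × 1.9071 = 0.2289 W/m².

ΔF = 0.229 W/m²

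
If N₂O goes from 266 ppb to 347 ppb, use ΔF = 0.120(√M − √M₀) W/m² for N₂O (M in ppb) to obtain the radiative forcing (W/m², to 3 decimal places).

N₂O: 0.120 × (√347 − √266) = 0.120 × (18.6279 − 16.3095) = 0.120 × 2.3184 = 0.2782 W/m².

ΔF = 0.278 W/m²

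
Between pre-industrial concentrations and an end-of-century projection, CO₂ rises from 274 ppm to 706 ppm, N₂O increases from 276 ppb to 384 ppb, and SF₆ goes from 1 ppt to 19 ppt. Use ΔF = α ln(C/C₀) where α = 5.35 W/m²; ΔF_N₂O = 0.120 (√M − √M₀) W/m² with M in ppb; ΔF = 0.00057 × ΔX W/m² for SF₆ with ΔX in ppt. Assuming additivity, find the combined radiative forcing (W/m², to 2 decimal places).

CO₂: 5.35 × ln(706/274) = 5.35 × ln(2.57664) = 5.35 × 0.94649 = 5.0637 W/m².
N₂O: 0.120 × (√384 − √276) = 0.120 × (19.5959 − 16.6132) = 0.120 × 2.9827 = 0.3579 W/m².
SF₆: ΔF = 0.00057 × (19 − 1) = 0.00057 × 18 = 0.0103 W/m².
Total ΔF = 5.0637 + 0.3579 + 0.0103 = 5.4319 W/m².

ΔF = 5.43 W/m²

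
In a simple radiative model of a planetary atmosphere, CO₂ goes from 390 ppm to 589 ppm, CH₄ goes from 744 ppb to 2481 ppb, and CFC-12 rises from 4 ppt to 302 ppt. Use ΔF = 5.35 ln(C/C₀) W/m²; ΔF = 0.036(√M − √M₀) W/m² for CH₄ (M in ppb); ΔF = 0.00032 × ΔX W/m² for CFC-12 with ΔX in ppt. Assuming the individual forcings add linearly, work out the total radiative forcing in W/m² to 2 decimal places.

ΔF = 3.11 W/m²

CO₂: 5.35 × ln(589/390) = 5.35 × ln(1.51026) = 5.35 × 0.41228 = 2.2057 W/m².
CH₄: 0.036 × (√2481 − √744) = 0.036 × (49.8096 − 27.2764) = 0.036 × 22.5332 = 0.8112 W/m².
CFC-12: ΔF = 0.00032 × (302 − 4) = 0.00032 × 298 = 0.0954 W/m².
Total ΔF = 2.2057 + 0.8112 + 0.0954 = 3.1123 W/m².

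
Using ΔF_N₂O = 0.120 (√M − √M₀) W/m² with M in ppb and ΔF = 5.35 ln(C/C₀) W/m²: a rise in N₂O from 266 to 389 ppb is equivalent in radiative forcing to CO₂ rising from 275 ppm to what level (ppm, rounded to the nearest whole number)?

N₂O forcing: 0.120 × (√389 − √266) = 0.120 × (19.7231 − 16.3095) = 0.120 × 3.4136 = 0.40963 W/m².
Set 5.35 ln(C/275) = 0.40963: ln(C/275) = 0.40963/5.35 = 0.07657, so C = 275 × e^0.07657 = 275 × 1.07958 = 296.88 ppm.

C ≈ 297 ppm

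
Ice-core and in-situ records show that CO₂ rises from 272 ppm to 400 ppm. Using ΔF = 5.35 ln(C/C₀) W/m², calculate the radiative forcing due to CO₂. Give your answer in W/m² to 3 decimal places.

ΔF = 2.063 W/m²

CO₂: 5.35 × ln(400/272) = 5.35 × ln(1.47059) = 5.35 × 0.38566 = 2.0633 W/m².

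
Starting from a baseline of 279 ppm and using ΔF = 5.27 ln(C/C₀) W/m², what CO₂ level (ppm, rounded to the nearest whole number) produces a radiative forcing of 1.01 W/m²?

Set 5.27 ln(C/279) = 1.01, so ln(C/279) = 1.01/5.27 = 0.19165.
Then C/279 = e^0.19165 = 1.21125, giving C = 279 × 1.21125 = 337.94 ppm.

C ≈ 338 ppm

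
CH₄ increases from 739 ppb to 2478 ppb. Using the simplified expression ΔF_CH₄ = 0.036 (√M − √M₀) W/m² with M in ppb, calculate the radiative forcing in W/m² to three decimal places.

CH₄: 0.036 × (√2478 − √739) = 0.036 × (49.7795 − 27.1846) = 0.036 × 22.5949 = 0.8134 W/m².

ΔF = 0.813 W/m²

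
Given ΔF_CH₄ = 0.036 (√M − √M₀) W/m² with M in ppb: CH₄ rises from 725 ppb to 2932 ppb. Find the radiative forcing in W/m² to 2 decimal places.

ΔF = 0.98 W/m²

CH₄: 0.036 × (√2932 − √725) = 0.036 × (54.1479 − 26.9258) = 0.036 × 27.2221 = 0.9800 W/m².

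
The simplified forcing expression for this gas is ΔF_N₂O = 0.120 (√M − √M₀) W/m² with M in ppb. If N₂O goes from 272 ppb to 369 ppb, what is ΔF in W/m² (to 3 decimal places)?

N₂O: 0.120 × (√369 − √272) = 0.120 × (19.2094 − 16.4924) = 0.120 × 2.7170 = 0.3260 W/m².

ΔF = 0.326 W/m²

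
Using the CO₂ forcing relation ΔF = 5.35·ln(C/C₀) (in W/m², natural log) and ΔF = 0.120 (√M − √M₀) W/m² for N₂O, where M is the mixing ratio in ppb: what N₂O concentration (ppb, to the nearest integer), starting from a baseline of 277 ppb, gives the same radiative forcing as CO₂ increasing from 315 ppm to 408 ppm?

CO₂ forcing: 5.35 × ln(408/315) = 5.35 × 0.258695 = 1.38402 W/m².
Set 0.120(√M − √277) = 1.38402: √M = 1.38402/0.120 + √277 = 11.5335 + 16.6433 = 28.1768.
M = (28.1768)² = 793.93 ppb.

M ≈ 794 ppb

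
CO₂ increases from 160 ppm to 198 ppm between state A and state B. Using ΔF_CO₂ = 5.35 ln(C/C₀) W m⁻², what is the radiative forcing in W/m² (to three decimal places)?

CO₂: 5.35 × ln(198/160) = 5.35 × ln(1.23750) = 5.35 × 0.21309 = 1.1400 W/m².

ΔF = 1.140 W/m²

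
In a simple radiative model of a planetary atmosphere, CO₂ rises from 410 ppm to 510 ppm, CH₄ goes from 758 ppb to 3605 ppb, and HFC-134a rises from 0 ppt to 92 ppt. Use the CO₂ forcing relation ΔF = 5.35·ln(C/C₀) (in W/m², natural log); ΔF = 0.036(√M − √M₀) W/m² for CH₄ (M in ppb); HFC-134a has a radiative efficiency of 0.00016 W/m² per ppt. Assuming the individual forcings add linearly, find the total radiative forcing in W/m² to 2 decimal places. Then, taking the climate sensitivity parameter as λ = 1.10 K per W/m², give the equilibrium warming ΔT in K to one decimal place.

ΔF = 2.35 W/m²; ΔT = 2.6 K

CO₂: 5.35 × ln(510/410) = 5.35 × ln(1.24390) = 5.35 × 0.21825 = 1.1676 W/m².
CH₄: 0.036 × (√3605 − √758) = 0.036 × (60.0417 − 27.5318) = 0.036 × 32.5099 = 1.1704 W/m².
HFC-134a: ΔF = 0.00016 × (92 − 0) = 0.00016 × 92 = 0.0147 W/m².
Total ΔF = 1.1676 + 1.1704 + 0.0147 = 2.3527 W/m².
ΔT = λ ΔF = 1.10 × 2.35 = 2.5850 K.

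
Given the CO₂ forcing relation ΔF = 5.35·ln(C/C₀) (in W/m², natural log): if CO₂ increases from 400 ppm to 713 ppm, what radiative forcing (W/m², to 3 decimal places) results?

ΔF = 3.092 W/m²

CO₂: 5.35 × ln(713/400) = 5.35 × ln(1.78250) = 5.35 × 0.57802 = 3.0924 W/m².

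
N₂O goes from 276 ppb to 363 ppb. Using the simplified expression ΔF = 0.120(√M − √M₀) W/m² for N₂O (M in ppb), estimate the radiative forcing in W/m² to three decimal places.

N₂O: 0.120 × (√363 − √276) = 0.120 × (19.0526 − 16.6132) = 0.120 × 2.4394 = 0.2927 W/m².

ΔF = 0.293 W/m²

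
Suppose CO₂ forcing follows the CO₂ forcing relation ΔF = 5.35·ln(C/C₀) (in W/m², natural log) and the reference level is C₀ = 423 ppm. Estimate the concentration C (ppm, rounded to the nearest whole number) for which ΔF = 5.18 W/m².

Set 5.35 ln(C/423) = 5.18, so ln(C/423) = 5.18/5.35 = 0.96822.
Then C/423 = e^0.96822 = 2.63325, giving C = 423 × 2.63325 = 1113.86 ppm.

C ≈ 1114 ppm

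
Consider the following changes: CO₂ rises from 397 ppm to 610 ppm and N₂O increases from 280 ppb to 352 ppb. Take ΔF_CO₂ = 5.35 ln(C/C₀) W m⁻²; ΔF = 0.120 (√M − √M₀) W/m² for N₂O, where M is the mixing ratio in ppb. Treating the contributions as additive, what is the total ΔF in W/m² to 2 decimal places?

CO₂: 5.35 × ln(610/397) = 5.35 × ln(1.53652) = 5.35 × 0.42952 = 2.2979 W/m².
N₂O: 0.120 × (√352 − √280) = 0.120 × (18.7617 − 16.7332) = 0.120 × 2.0285 = 0.2434 W/m².
Total ΔF = 2.2979 + 0.2434 = 2.5413 W/m².

ΔF = 2.54 W/m²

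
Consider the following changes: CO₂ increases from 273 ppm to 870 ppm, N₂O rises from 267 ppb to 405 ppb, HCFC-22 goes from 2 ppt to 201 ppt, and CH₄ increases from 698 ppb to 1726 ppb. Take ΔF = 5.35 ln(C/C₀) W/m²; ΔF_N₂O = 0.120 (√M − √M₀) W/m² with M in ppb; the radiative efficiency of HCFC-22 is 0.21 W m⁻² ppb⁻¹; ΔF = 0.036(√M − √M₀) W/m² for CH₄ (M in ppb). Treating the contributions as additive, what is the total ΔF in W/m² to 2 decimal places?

ΔF = 7.24 W/m²

CO₂: 5.35 × ln(870/273) = 5.35 × ln(3.18681) = 5.35 × 1.15902 = 6.2008 W/m².
N₂O: 0.120 × (√405 − √267) = 0.120 × (20.1246 − 16.3401) = 0.120 × 3.7845 = 0.4541 W/m².
HCFC-22: Δ = 201 − 2 = 199 ppt = 0.199 ppb; ΔF = 0.21 × 0.199 = 0.0418 W/m².
CH₄: 0.036 × (√1726 − √698) = 0.036 × (41.5452 − 26.4197) = 0.036 × 15.1255 = 0.5445 W/m².
Total ΔF = 6.2008 + 0.4541 + 0.0418 + 0.5445 = 7.2412 W/m².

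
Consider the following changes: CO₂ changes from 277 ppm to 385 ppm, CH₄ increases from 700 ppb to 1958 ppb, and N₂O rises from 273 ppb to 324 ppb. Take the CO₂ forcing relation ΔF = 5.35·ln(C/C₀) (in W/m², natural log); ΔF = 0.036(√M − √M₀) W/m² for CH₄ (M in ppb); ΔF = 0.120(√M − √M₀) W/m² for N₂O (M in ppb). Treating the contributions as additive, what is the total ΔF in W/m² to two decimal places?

CO₂: 5.35 × ln(385/277) = 5.35 × ln(1.38989) = 5.35 × 0.32922 = 1.7613 W/m².
CH₄: 0.036 × (√1958 − √700) = 0.036 × (44.2493 − 26.4575) = 0.036 × 17.7918 = 0.6405 W/m².
N₂O: 0.120 × (√324 − √273) = 0.120 × (18.0000 − 16.5227) = 0.120 × 1.4773 = 0.1773 W/m².
Total ΔF = 1.7613 + 0.6405 + 0.1773 = 2.5791 W/m².

ΔF = 2.58 W/m²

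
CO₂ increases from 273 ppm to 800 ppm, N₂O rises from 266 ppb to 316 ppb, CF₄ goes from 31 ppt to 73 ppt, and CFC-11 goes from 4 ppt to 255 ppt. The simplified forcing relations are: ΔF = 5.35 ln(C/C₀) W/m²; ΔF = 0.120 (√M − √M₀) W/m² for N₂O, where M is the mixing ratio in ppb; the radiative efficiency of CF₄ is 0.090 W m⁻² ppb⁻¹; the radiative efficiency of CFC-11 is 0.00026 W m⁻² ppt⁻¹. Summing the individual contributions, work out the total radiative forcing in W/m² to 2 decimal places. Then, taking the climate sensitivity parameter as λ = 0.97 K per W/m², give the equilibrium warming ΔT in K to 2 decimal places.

ΔF = 6.00 W/m²; ΔT = 5.82 K

CO₂: 5.35 × ln(800/273) = 5.35 × ln(2.93040) = 5.35 × 1.07514 = 5.7520 W/m².
N₂O: 0.120 × (√316 − √266) = 0.120 × (17.7764 − 16.3095) = 0.120 × 1.4669 = 0.1760 W/m².
CF₄: Δ = 73 − 31 = 42 ppt = 0.042 ppb; ΔF = 0.090 × 0.042 = 0.0038 W/m².
CFC-11: ΔF = 0.00026 × (255 − 4) = 0.00026 × 251 = 0.0653 W/m².
Total ΔF = 5.7520 + 0.1760 + 0.0038 + 0.0653 = 5.9971 W/m².
ΔT = λ ΔF = 0.97 × 6.00 = 5.8200 K.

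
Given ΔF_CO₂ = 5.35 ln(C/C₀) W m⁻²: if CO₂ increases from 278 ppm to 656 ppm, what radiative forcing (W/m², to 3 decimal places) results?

CO₂ absorption bands are partially saturated, so forcing scales with the logarithm of the concentration ratio.
CO₂: 5.35 × ln(656/278) = 5.35 × ln(2.35971) = 5.35 × 0.85854 = 4.5932 W/m².

ΔF = 4.593 W/m²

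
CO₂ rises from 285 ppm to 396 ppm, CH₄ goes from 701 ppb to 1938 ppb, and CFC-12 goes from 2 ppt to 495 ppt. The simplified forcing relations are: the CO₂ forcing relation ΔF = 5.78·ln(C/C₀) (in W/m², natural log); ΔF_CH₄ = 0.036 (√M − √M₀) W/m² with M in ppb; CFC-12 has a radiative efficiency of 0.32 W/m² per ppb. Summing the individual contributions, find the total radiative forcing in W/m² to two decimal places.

CO₂: 5.78 × ln(396/285) = 5.78 × ln(1.38947) = 5.78 × 0.32892 = 1.9012 W/m².
CH₄: 0.036 × (√1938 − √701) = 0.036 × (44.0227 − 26.4764) = 0.036 × 17.5463 = 0.6317 W/m².
CFC-12: Δ = 495 − 2 = 493 ppt = 0.493 ppb; ΔF = 0.32 × 0.493 = 0.1578 W/m².
Total ΔF = 1.9012 + 0.6317 + 0.1578 = 2.6907 W/m².

ΔF = 2.69 W/m²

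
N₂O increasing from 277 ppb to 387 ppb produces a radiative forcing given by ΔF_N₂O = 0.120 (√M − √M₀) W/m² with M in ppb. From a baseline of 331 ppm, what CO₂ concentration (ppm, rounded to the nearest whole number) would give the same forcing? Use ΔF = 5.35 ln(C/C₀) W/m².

N₂O forcing: 0.120 × (√387 − √277) = 0.120 × (19.6723 − 16.6433) = 0.120 × 3.0290 = 0.36348 W/m².
Set 5.35 ln(C/331) = 0.36348: ln(C/331) = 0.36348/5.35 = 0.06794, so C = 331 × e^0.06794 = 331 × 1.07030 = 354.27 ppm.

C ≈ 354 ppm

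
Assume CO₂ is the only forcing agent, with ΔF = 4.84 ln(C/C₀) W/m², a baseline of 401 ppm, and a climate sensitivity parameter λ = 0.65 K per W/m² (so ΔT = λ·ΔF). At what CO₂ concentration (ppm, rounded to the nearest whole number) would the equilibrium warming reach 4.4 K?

Required forcing: ΔF = ΔT/λ = 4.4/0.65 = 6.7692 W/m².
Then ln(C/401) = ΔF/4.84 = 6.7692/4.84 = 1.39860.
So C = 401 × e^1.39860 = 401 × 4.04953 = 1623.86 ppm.

C ≈ 1624 ppm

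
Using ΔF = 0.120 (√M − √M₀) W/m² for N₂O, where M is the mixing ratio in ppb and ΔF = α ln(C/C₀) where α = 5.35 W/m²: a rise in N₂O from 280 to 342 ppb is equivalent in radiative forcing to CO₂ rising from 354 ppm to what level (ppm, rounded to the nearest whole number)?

C ≈ 368 ppm

N₂O forcing: 0.120 × (√342 − √280) = 0.120 × (18.4932 − 16.7332) = 0.120 × 1.7600 = 0.21120 W/m².
Set 5.35 ln(C/354) = 0.21120: ln(C/354) = 0.21120/5.35 = 0.03948, so C = 354 × e^0.03948 = 354 × 1.04027 = 368.26 ppm.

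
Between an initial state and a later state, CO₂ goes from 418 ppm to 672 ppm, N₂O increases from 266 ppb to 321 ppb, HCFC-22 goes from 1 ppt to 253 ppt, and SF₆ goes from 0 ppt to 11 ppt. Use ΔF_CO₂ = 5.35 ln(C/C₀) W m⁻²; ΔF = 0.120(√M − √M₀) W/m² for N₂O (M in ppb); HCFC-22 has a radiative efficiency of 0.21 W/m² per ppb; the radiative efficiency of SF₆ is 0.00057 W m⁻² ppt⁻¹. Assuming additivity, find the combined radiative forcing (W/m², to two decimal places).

ΔF = 2.79 W/m²

CO₂: 5.35 × ln(672/418) = 5.35 × ln(1.60766) = 5.35 × 0.47478 = 2.5401 W/m².
N₂O: 0.120 × (√321 − √266) = 0.120 × (17.9165 − 16.3095) = 0.120 × 1.6070 = 0.1928 W/m².
HCFC-22: Δ = 253 − 1 = 252 ppt = 0.252 ppb; ΔF = 0.21 × 0.252 = 0.0529 W/m².
SF₆: ΔF = 0.00057 × (11 − 0) = 0.00057 × 11 = 0.0063 W/m².
Total ΔF = 2.5401 + 0.1928 + 0.0529 + 0.0063 = 2.7921 W/m².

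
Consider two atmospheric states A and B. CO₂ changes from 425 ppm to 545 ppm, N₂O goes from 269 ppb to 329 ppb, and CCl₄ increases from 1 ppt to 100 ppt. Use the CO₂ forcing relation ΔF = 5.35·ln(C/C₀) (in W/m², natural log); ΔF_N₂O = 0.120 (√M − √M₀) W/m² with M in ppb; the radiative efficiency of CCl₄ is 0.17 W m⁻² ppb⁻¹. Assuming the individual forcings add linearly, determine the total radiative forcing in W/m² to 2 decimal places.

CO₂: 5.35 × ln(545/425) = 5.35 × ln(1.28235) = 5.35 × 0.24869 = 1.3305 W/m².
N₂O: 0.120 × (√329 − √269) = 0.120 × (18.1384 − 16.4012) = 0.120 × 1.7372 = 0.2085 W/m².
CCl₄: Δ = 100 − 1 = 99 ppt = 0.099 ppb; ΔF = 0.17 × 0.099 = 0.0168 W/m².
Total ΔF = 1.3305 + 0.2085 + 0.0168 = 1.5558 W/m².

ΔF = 1.56 W/m²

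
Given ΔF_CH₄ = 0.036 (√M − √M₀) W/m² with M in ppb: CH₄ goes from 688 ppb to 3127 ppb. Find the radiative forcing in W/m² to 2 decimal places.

CH₄: 0.036 × (√3127 − √688) = 0.036 × (55.9196 − 26.2298) = 0.036 × 29.6898 = 1.0688 W/m².

ΔF = 1.07 W/m²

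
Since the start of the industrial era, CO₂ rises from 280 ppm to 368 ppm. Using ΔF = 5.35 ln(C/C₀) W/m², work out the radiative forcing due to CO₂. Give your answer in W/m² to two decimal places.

CO₂ absorption bands are partially saturated, so forcing scales with the logarithm of the concentration ratio.
CO₂: 5.35 × ln(368/280) = 5.35 × ln(1.31429) = 5.35 × 0.27330 = 1.4622 W/m².

ΔF = 1.46 W/m²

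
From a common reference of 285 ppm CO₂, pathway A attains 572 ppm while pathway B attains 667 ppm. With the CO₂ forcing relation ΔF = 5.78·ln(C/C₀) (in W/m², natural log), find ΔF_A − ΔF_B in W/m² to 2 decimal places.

ΔF_A − ΔF_B = -0.89 W/m²

ΔF_A = 5.78 ln(572/285) = 5.78 × 0.69665 = 4.0266 W/m².
ΔF_B = 5.78 ln(667/285) = 5.78 × 0.85030 = 4.9147 W/m².
Difference: 4.0266 − 4.9147 = -0.8881 W/m².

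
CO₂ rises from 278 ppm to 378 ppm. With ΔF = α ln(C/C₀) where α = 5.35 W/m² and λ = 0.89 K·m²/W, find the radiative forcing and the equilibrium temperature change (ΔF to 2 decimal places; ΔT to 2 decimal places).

CO₂: 5.35 × ln(378/278) = 5.35 × ln(1.35971) = 5.35 × 0.30727 = 1.6439 W/m².
ΔT = λ ΔF = 0.89 × 1.64 = 1.4596 K.

ΔF = 1.64 W/m²; ΔT = 1.46 K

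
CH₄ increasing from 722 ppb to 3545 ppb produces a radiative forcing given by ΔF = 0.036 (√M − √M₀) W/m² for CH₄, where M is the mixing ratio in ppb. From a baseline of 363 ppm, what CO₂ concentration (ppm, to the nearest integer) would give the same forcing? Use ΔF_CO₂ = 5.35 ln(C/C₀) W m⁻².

CH₄ forcing: 0.036 × (√3545 − √722) = 0.036 × (59.5399 − 26.8701) = 0.036 × 32.6698 = 1.17611 W/m².
Set 5.35 ln(C/363) = 1.17611: ln(C/363) = 1.17611/5.35 = 0.21983, so C = 363 × e^0.21983 = 363 × 1.24586 = 452.25 ppm.

C ≈ 452 ppm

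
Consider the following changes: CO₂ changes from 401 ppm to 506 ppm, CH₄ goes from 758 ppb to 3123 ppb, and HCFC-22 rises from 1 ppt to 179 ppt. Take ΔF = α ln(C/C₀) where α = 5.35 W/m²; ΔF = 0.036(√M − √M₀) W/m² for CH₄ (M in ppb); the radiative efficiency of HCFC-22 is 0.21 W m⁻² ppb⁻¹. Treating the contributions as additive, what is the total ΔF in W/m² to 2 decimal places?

ΔF = 2.30 W/m²

CO₂: 5.35 × ln(506/401) = 5.35 × ln(1.26185) = 5.35 × 0.23258 = 1.2443 W/m².
CH₄: 0.036 × (√3123 − √758) = 0.036 × (55.8838 − 27.5318) = 0.036 × 28.3520 = 1.0207 W/m².
HCFC-22: Δ = 179 − 1 = 178 ppt = 0.178 ppb; ΔF = 0.21 × 0.178 = 0.0374 W/m².
Total ΔF = 1.2443 + 1.0207 + 0.0374 = 2.3024 W/m².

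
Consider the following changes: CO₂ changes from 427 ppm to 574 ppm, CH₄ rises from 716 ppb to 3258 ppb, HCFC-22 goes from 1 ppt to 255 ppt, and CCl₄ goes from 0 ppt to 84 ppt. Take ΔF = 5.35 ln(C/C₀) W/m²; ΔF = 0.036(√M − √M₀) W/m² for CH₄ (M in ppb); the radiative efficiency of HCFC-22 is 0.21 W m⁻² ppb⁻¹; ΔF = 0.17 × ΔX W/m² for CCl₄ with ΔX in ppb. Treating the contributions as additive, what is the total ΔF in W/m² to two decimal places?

CO₂: 5.35 × ln(574/427) = 5.35 × ln(1.34426) = 5.35 × 0.29584 = 1.5827 W/m².
CH₄: 0.036 × (√3258 − √716) = 0.036 × (57.0789 − 26.7582) = 0.036 × 30.3207 = 1.0915 W/m².
HCFC-22: Δ = 255 − 1 = 254 ppt = 0.254 ppb; ΔF = 0.21 × 0.254 = 0.0533 W/m².
CCl₄: Δ = 84 − 0 = 84 ppt = 0.084 ppb; ΔF = 0.17 × 0.084 = 0.0143 W/m².
Total ΔF = 1.5827 + 1.0915 + 0.0533 + 0.0143 = 2.7418 W/m².

ΔF = 2.74 W/m²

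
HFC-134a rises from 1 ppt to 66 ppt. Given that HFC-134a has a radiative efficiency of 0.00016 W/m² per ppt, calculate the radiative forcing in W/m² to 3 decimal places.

ΔF = 0.010 W/m²

HFC-134a: ΔF = 0.00016 × (66 − 1) = 0.00016 × 65 = 0.0104 W/m².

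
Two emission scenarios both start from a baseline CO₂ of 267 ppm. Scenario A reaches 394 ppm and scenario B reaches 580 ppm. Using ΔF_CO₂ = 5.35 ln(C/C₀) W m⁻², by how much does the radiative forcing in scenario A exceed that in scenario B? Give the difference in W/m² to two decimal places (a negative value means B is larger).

ΔF_A = 5.35 ln(394/267) = 5.35 × 0.38910 = 2.0817 W/m².
ΔF_B = 5.35 ln(580/267) = 5.35 × 0.77578 = 4.1504 W/m².
Difference: 2.0817 − 4.1504 = -2.0687 W/m².
(Equivalently, ΔF_A − ΔF_B = 5.35 ln(394/580) = 5.35 × -0.38668 = -2.0687 W/m².)

ΔF_A − ΔF_B = -2.07 W/m²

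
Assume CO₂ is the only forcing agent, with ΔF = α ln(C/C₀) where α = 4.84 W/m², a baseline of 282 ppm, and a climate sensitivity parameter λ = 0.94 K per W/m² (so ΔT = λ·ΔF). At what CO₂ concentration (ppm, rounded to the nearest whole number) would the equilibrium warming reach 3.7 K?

Required forcing: ΔF = ΔT/λ = 3.7/0.94 = 3.9362 W/m².
Then ln(C/282) = ΔF/4.84 = 3.9362/4.84 = 0.81326.
So C = 282 × e^0.81326 = 282 × 2.25525 = 635.98 ppm.

C ≈ 636 ppm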